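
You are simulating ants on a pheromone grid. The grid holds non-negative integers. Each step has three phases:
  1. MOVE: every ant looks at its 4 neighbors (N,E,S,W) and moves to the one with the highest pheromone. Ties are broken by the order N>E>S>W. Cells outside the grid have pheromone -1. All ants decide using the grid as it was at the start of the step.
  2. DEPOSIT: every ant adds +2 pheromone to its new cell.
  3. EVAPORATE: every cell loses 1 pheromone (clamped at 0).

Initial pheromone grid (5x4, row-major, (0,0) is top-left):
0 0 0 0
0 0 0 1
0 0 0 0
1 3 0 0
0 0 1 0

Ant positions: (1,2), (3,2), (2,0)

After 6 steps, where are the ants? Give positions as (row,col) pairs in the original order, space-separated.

Step 1: ant0:(1,2)->E->(1,3) | ant1:(3,2)->W->(3,1) | ant2:(2,0)->S->(3,0)
  grid max=4 at (3,1)
Step 2: ant0:(1,3)->N->(0,3) | ant1:(3,1)->W->(3,0) | ant2:(3,0)->E->(3,1)
  grid max=5 at (3,1)
Step 3: ant0:(0,3)->S->(1,3) | ant1:(3,0)->E->(3,1) | ant2:(3,1)->W->(3,0)
  grid max=6 at (3,1)
Step 4: ant0:(1,3)->N->(0,3) | ant1:(3,1)->W->(3,0) | ant2:(3,0)->E->(3,1)
  grid max=7 at (3,1)
Step 5: ant0:(0,3)->S->(1,3) | ant1:(3,0)->E->(3,1) | ant2:(3,1)->W->(3,0)
  grid max=8 at (3,1)
Step 6: ant0:(1,3)->N->(0,3) | ant1:(3,1)->W->(3,0) | ant2:(3,0)->E->(3,1)
  grid max=9 at (3,1)

(0,3) (3,0) (3,1)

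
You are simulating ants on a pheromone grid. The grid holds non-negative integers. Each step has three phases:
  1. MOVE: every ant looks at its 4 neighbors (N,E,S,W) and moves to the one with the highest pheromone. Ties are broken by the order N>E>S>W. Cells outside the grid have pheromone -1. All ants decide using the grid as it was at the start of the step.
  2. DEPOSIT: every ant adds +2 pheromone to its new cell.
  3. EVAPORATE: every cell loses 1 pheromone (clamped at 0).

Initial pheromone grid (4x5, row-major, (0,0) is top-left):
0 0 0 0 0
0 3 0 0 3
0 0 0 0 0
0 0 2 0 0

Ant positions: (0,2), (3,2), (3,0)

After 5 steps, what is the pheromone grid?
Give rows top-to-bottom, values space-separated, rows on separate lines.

After step 1: ants at (0,3),(2,2),(2,0)
  0 0 0 1 0
  0 2 0 0 2
  1 0 1 0 0
  0 0 1 0 0
After step 2: ants at (0,4),(3,2),(1,0)
  0 0 0 0 1
  1 1 0 0 1
  0 0 0 0 0
  0 0 2 0 0
After step 3: ants at (1,4),(2,2),(1,1)
  0 0 0 0 0
  0 2 0 0 2
  0 0 1 0 0
  0 0 1 0 0
After step 4: ants at (0,4),(3,2),(0,1)
  0 1 0 0 1
  0 1 0 0 1
  0 0 0 0 0
  0 0 2 0 0
After step 5: ants at (1,4),(2,2),(1,1)
  0 0 0 0 0
  0 2 0 0 2
  0 0 1 0 0
  0 0 1 0 0

0 0 0 0 0
0 2 0 0 2
0 0 1 0 0
0 0 1 0 0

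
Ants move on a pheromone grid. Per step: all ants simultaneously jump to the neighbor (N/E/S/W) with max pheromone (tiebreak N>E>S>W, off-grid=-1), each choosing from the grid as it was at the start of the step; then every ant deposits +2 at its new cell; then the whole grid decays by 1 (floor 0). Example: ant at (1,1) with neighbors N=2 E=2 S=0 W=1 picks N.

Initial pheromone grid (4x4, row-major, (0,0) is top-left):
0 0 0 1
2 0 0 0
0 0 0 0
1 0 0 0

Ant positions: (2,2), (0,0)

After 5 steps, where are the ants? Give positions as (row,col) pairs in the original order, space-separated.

Step 1: ant0:(2,2)->N->(1,2) | ant1:(0,0)->S->(1,0)
  grid max=3 at (1,0)
Step 2: ant0:(1,2)->N->(0,2) | ant1:(1,0)->N->(0,0)
  grid max=2 at (1,0)
Step 3: ant0:(0,2)->E->(0,3) | ant1:(0,0)->S->(1,0)
  grid max=3 at (1,0)
Step 4: ant0:(0,3)->S->(1,3) | ant1:(1,0)->N->(0,0)
  grid max=2 at (1,0)
Step 5: ant0:(1,3)->N->(0,3) | ant1:(0,0)->S->(1,0)
  grid max=3 at (1,0)

(0,3) (1,0)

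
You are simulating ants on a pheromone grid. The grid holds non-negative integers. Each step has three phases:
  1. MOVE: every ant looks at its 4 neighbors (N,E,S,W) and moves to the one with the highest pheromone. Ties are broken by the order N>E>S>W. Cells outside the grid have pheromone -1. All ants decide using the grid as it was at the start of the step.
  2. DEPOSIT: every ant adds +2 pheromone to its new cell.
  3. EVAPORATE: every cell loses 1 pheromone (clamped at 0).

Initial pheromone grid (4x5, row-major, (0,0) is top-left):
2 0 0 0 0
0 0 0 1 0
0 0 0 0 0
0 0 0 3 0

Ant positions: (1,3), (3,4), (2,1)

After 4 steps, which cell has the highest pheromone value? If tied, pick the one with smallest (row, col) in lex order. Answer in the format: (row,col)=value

Answer: (3,3)=3

Derivation:
Step 1: ant0:(1,3)->N->(0,3) | ant1:(3,4)->W->(3,3) | ant2:(2,1)->N->(1,1)
  grid max=4 at (3,3)
Step 2: ant0:(0,3)->E->(0,4) | ant1:(3,3)->N->(2,3) | ant2:(1,1)->N->(0,1)
  grid max=3 at (3,3)
Step 3: ant0:(0,4)->S->(1,4) | ant1:(2,3)->S->(3,3) | ant2:(0,1)->E->(0,2)
  grid max=4 at (3,3)
Step 4: ant0:(1,4)->N->(0,4) | ant1:(3,3)->N->(2,3) | ant2:(0,2)->E->(0,3)
  grid max=3 at (3,3)
Final grid:
  0 0 0 1 1
  0 0 0 0 0
  0 0 0 1 0
  0 0 0 3 0
Max pheromone 3 at (3,3)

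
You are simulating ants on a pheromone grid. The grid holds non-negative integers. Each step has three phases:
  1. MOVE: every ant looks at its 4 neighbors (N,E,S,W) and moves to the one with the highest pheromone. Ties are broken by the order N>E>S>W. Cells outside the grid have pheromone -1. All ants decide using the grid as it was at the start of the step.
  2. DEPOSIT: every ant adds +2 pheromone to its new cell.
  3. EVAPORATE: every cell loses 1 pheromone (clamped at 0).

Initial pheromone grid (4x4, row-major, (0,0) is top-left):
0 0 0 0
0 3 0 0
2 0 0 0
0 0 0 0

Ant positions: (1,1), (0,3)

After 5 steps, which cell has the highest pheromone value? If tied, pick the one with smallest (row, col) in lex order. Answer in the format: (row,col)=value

Step 1: ant0:(1,1)->N->(0,1) | ant1:(0,3)->S->(1,3)
  grid max=2 at (1,1)
Step 2: ant0:(0,1)->S->(1,1) | ant1:(1,3)->N->(0,3)
  grid max=3 at (1,1)
Step 3: ant0:(1,1)->N->(0,1) | ant1:(0,3)->S->(1,3)
  grid max=2 at (1,1)
Step 4: ant0:(0,1)->S->(1,1) | ant1:(1,3)->N->(0,3)
  grid max=3 at (1,1)
Step 5: ant0:(1,1)->N->(0,1) | ant1:(0,3)->S->(1,3)
  grid max=2 at (1,1)
Final grid:
  0 1 0 0
  0 2 0 1
  0 0 0 0
  0 0 0 0
Max pheromone 2 at (1,1)

Answer: (1,1)=2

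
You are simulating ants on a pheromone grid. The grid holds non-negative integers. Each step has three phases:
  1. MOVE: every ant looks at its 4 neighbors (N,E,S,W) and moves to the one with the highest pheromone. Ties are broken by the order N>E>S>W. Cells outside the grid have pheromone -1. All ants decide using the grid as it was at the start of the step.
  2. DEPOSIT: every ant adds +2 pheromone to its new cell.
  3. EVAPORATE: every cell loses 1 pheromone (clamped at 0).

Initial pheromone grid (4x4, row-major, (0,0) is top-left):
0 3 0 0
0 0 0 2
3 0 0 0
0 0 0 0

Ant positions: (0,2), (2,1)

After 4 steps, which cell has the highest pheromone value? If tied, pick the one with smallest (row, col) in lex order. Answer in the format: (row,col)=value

Answer: (0,1)=3

Derivation:
Step 1: ant0:(0,2)->W->(0,1) | ant1:(2,1)->W->(2,0)
  grid max=4 at (0,1)
Step 2: ant0:(0,1)->E->(0,2) | ant1:(2,0)->N->(1,0)
  grid max=3 at (0,1)
Step 3: ant0:(0,2)->W->(0,1) | ant1:(1,0)->S->(2,0)
  grid max=4 at (0,1)
Step 4: ant0:(0,1)->E->(0,2) | ant1:(2,0)->N->(1,0)
  grid max=3 at (0,1)
Final grid:
  0 3 1 0
  1 0 0 0
  3 0 0 0
  0 0 0 0
Max pheromone 3 at (0,1)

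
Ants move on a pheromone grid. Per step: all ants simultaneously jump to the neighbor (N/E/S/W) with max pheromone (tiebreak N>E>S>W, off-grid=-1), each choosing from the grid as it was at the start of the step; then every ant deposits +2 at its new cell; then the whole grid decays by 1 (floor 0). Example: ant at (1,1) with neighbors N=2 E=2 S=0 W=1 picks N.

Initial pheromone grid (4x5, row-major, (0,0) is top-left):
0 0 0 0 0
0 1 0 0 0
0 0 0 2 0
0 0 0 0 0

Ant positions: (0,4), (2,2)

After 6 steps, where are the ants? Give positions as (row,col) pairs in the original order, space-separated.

Step 1: ant0:(0,4)->S->(1,4) | ant1:(2,2)->E->(2,3)
  grid max=3 at (2,3)
Step 2: ant0:(1,4)->N->(0,4) | ant1:(2,3)->N->(1,3)
  grid max=2 at (2,3)
Step 3: ant0:(0,4)->S->(1,4) | ant1:(1,3)->S->(2,3)
  grid max=3 at (2,3)
Step 4: ant0:(1,4)->N->(0,4) | ant1:(2,3)->N->(1,3)
  grid max=2 at (2,3)
Step 5: ant0:(0,4)->S->(1,4) | ant1:(1,3)->S->(2,3)
  grid max=3 at (2,3)
Step 6: ant0:(1,4)->N->(0,4) | ant1:(2,3)->N->(1,3)
  grid max=2 at (2,3)

(0,4) (1,3)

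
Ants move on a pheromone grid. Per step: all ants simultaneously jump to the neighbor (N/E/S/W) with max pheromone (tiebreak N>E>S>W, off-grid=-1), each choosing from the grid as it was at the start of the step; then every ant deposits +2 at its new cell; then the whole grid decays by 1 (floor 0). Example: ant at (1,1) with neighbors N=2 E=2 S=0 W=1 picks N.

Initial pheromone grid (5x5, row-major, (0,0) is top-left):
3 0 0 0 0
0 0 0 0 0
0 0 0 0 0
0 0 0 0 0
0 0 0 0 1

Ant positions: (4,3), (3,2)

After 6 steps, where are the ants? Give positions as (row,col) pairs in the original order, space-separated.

Step 1: ant0:(4,3)->E->(4,4) | ant1:(3,2)->N->(2,2)
  grid max=2 at (0,0)
Step 2: ant0:(4,4)->N->(3,4) | ant1:(2,2)->N->(1,2)
  grid max=1 at (0,0)
Step 3: ant0:(3,4)->S->(4,4) | ant1:(1,2)->N->(0,2)
  grid max=2 at (4,4)
Step 4: ant0:(4,4)->N->(3,4) | ant1:(0,2)->E->(0,3)
  grid max=1 at (0,3)
Step 5: ant0:(3,4)->S->(4,4) | ant1:(0,3)->E->(0,4)
  grid max=2 at (4,4)
Step 6: ant0:(4,4)->N->(3,4) | ant1:(0,4)->S->(1,4)
  grid max=1 at (1,4)

(3,4) (1,4)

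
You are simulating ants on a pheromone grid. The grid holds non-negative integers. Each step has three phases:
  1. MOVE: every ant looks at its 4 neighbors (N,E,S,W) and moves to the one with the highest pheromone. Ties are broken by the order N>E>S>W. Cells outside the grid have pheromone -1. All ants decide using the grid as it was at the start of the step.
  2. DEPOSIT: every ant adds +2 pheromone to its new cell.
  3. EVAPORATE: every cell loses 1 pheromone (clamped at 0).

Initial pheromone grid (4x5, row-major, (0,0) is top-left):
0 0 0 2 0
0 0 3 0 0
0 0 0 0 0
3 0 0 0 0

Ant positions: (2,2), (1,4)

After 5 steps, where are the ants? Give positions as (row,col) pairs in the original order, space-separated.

Step 1: ant0:(2,2)->N->(1,2) | ant1:(1,4)->N->(0,4)
  grid max=4 at (1,2)
Step 2: ant0:(1,2)->N->(0,2) | ant1:(0,4)->W->(0,3)
  grid max=3 at (1,2)
Step 3: ant0:(0,2)->S->(1,2) | ant1:(0,3)->W->(0,2)
  grid max=4 at (1,2)
Step 4: ant0:(1,2)->N->(0,2) | ant1:(0,2)->S->(1,2)
  grid max=5 at (1,2)
Step 5: ant0:(0,2)->S->(1,2) | ant1:(1,2)->N->(0,2)
  grid max=6 at (1,2)

(1,2) (0,2)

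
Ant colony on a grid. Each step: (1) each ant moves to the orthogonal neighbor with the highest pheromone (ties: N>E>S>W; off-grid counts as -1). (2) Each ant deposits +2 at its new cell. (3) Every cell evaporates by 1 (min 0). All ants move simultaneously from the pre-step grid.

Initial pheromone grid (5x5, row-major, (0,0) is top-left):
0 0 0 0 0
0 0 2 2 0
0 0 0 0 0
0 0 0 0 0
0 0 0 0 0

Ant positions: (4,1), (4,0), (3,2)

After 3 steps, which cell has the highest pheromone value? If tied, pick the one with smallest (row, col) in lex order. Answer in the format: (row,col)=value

Answer: (3,0)=3

Derivation:
Step 1: ant0:(4,1)->N->(3,1) | ant1:(4,0)->N->(3,0) | ant2:(3,2)->N->(2,2)
  grid max=1 at (1,2)
Step 2: ant0:(3,1)->W->(3,0) | ant1:(3,0)->E->(3,1) | ant2:(2,2)->N->(1,2)
  grid max=2 at (1,2)
Step 3: ant0:(3,0)->E->(3,1) | ant1:(3,1)->W->(3,0) | ant2:(1,2)->N->(0,2)
  grid max=3 at (3,0)
Final grid:
  0 0 1 0 0
  0 0 1 0 0
  0 0 0 0 0
  3 3 0 0 0
  0 0 0 0 0
Max pheromone 3 at (3,0)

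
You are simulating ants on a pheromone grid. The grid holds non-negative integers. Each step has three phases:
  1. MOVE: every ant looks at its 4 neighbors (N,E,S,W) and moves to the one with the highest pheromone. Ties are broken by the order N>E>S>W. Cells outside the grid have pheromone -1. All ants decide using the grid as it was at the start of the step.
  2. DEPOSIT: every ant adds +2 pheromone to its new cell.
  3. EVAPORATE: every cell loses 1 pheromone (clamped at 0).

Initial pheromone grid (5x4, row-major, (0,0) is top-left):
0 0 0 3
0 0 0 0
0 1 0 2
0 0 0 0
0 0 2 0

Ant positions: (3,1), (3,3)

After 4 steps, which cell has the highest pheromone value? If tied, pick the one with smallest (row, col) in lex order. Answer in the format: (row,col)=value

Step 1: ant0:(3,1)->N->(2,1) | ant1:(3,3)->N->(2,3)
  grid max=3 at (2,3)
Step 2: ant0:(2,1)->N->(1,1) | ant1:(2,3)->N->(1,3)
  grid max=2 at (2,3)
Step 3: ant0:(1,1)->S->(2,1) | ant1:(1,3)->S->(2,3)
  grid max=3 at (2,3)
Step 4: ant0:(2,1)->N->(1,1) | ant1:(2,3)->N->(1,3)
  grid max=2 at (2,3)
Final grid:
  0 0 0 0
  0 1 0 1
  0 1 0 2
  0 0 0 0
  0 0 0 0
Max pheromone 2 at (2,3)

Answer: (2,3)=2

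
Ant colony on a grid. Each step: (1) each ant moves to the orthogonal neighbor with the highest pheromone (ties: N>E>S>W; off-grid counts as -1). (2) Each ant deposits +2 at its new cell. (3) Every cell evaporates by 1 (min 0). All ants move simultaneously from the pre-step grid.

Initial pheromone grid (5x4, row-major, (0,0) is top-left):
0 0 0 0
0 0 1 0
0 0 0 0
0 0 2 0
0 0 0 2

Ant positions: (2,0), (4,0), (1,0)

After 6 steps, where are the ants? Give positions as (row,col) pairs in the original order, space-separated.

Step 1: ant0:(2,0)->N->(1,0) | ant1:(4,0)->N->(3,0) | ant2:(1,0)->N->(0,0)
  grid max=1 at (0,0)
Step 2: ant0:(1,0)->N->(0,0) | ant1:(3,0)->N->(2,0) | ant2:(0,0)->S->(1,0)
  grid max=2 at (0,0)
Step 3: ant0:(0,0)->S->(1,0) | ant1:(2,0)->N->(1,0) | ant2:(1,0)->N->(0,0)
  grid max=5 at (1,0)
Step 4: ant0:(1,0)->N->(0,0) | ant1:(1,0)->N->(0,0) | ant2:(0,0)->S->(1,0)
  grid max=6 at (0,0)
Step 5: ant0:(0,0)->S->(1,0) | ant1:(0,0)->S->(1,0) | ant2:(1,0)->N->(0,0)
  grid max=9 at (1,0)
Step 6: ant0:(1,0)->N->(0,0) | ant1:(1,0)->N->(0,0) | ant2:(0,0)->S->(1,0)
  grid max=10 at (0,0)

(0,0) (0,0) (1,0)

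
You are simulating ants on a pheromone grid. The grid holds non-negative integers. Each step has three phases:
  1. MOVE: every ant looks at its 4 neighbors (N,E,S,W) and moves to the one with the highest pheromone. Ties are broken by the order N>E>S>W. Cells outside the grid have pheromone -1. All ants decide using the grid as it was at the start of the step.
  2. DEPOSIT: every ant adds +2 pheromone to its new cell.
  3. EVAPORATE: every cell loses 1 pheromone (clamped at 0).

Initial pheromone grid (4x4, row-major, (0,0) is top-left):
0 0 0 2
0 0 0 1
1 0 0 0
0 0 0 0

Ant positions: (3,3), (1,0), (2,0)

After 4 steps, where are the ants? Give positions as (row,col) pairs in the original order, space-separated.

Step 1: ant0:(3,3)->N->(2,3) | ant1:(1,0)->S->(2,0) | ant2:(2,0)->N->(1,0)
  grid max=2 at (2,0)
Step 2: ant0:(2,3)->N->(1,3) | ant1:(2,0)->N->(1,0) | ant2:(1,0)->S->(2,0)
  grid max=3 at (2,0)
Step 3: ant0:(1,3)->N->(0,3) | ant1:(1,0)->S->(2,0) | ant2:(2,0)->N->(1,0)
  grid max=4 at (2,0)
Step 4: ant0:(0,3)->S->(1,3) | ant1:(2,0)->N->(1,0) | ant2:(1,0)->S->(2,0)
  grid max=5 at (2,0)

(1,3) (1,0) (2,0)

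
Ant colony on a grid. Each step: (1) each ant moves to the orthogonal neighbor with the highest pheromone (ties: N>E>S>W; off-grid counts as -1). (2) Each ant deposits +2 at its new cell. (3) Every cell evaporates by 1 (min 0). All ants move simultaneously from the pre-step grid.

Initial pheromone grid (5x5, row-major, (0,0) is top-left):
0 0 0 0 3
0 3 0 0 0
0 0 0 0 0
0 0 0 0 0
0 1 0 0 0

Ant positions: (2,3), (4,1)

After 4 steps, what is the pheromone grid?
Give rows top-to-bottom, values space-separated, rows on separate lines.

After step 1: ants at (1,3),(3,1)
  0 0 0 0 2
  0 2 0 1 0
  0 0 0 0 0
  0 1 0 0 0
  0 0 0 0 0
After step 2: ants at (0,3),(2,1)
  0 0 0 1 1
  0 1 0 0 0
  0 1 0 0 0
  0 0 0 0 0
  0 0 0 0 0
After step 3: ants at (0,4),(1,1)
  0 0 0 0 2
  0 2 0 0 0
  0 0 0 0 0
  0 0 0 0 0
  0 0 0 0 0
After step 4: ants at (1,4),(0,1)
  0 1 0 0 1
  0 1 0 0 1
  0 0 0 0 0
  0 0 0 0 0
  0 0 0 0 0

0 1 0 0 1
0 1 0 0 1
0 0 0 0 0
0 0 0 0 0
0 0 0 0 0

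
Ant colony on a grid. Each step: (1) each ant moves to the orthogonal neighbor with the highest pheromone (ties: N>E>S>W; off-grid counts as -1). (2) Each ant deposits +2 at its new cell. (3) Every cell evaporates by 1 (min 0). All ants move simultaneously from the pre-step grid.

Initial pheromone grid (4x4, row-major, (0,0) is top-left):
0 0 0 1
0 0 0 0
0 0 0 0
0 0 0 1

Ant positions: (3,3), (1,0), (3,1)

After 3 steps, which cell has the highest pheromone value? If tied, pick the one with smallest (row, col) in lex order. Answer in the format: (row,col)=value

Answer: (0,1)=2

Derivation:
Step 1: ant0:(3,3)->N->(2,3) | ant1:(1,0)->N->(0,0) | ant2:(3,1)->N->(2,1)
  grid max=1 at (0,0)
Step 2: ant0:(2,3)->N->(1,3) | ant1:(0,0)->E->(0,1) | ant2:(2,1)->N->(1,1)
  grid max=1 at (0,1)
Step 3: ant0:(1,3)->N->(0,3) | ant1:(0,1)->S->(1,1) | ant2:(1,1)->N->(0,1)
  grid max=2 at (0,1)
Final grid:
  0 2 0 1
  0 2 0 0
  0 0 0 0
  0 0 0 0
Max pheromone 2 at (0,1)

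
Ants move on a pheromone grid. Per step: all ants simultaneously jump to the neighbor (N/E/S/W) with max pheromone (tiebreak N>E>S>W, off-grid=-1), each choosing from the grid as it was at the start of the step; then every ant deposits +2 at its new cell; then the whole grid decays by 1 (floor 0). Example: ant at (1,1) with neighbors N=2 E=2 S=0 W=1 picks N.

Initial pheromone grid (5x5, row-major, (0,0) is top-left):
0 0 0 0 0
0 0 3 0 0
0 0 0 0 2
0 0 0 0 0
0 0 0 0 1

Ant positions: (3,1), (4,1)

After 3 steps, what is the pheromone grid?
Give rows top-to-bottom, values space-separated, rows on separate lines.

After step 1: ants at (2,1),(3,1)
  0 0 0 0 0
  0 0 2 0 0
  0 1 0 0 1
  0 1 0 0 0
  0 0 0 0 0
After step 2: ants at (3,1),(2,1)
  0 0 0 0 0
  0 0 1 0 0
  0 2 0 0 0
  0 2 0 0 0
  0 0 0 0 0
After step 3: ants at (2,1),(3,1)
  0 0 0 0 0
  0 0 0 0 0
  0 3 0 0 0
  0 3 0 0 0
  0 0 0 0 0

0 0 0 0 0
0 0 0 0 0
0 3 0 0 0
0 3 0 0 0
0 0 0 0 0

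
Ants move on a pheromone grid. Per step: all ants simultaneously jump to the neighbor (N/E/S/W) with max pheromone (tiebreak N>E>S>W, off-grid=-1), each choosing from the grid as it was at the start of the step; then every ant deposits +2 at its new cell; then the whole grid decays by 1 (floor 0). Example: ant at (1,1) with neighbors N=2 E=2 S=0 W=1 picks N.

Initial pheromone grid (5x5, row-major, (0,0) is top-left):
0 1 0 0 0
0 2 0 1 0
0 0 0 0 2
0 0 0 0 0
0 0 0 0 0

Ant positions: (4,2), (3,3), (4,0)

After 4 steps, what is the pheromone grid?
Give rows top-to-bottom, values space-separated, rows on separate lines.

After step 1: ants at (3,2),(2,3),(3,0)
  0 0 0 0 0
  0 1 0 0 0
  0 0 0 1 1
  1 0 1 0 0
  0 0 0 0 0
After step 2: ants at (2,2),(2,4),(2,0)
  0 0 0 0 0
  0 0 0 0 0
  1 0 1 0 2
  0 0 0 0 0
  0 0 0 0 0
After step 3: ants at (1,2),(1,4),(1,0)
  0 0 0 0 0
  1 0 1 0 1
  0 0 0 0 1
  0 0 0 0 0
  0 0 0 0 0
After step 4: ants at (0,2),(2,4),(0,0)
  1 0 1 0 0
  0 0 0 0 0
  0 0 0 0 2
  0 0 0 0 0
  0 0 0 0 0

1 0 1 0 0
0 0 0 0 0
0 0 0 0 2
0 0 0 0 0
0 0 0 0 0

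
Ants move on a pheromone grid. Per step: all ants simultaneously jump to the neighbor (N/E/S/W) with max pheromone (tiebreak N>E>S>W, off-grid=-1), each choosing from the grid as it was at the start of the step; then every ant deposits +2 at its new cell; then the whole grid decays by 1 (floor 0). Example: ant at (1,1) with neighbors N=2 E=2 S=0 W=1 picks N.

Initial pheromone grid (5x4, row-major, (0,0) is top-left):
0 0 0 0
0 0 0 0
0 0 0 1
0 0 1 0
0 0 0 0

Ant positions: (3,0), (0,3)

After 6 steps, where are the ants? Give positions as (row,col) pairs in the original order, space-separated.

Step 1: ant0:(3,0)->N->(2,0) | ant1:(0,3)->S->(1,3)
  grid max=1 at (1,3)
Step 2: ant0:(2,0)->N->(1,0) | ant1:(1,3)->N->(0,3)
  grid max=1 at (0,3)
Step 3: ant0:(1,0)->N->(0,0) | ant1:(0,3)->S->(1,3)
  grid max=1 at (0,0)
Step 4: ant0:(0,0)->E->(0,1) | ant1:(1,3)->N->(0,3)
  grid max=1 at (0,1)
Step 5: ant0:(0,1)->E->(0,2) | ant1:(0,3)->S->(1,3)
  grid max=1 at (0,2)
Step 6: ant0:(0,2)->E->(0,3) | ant1:(1,3)->N->(0,3)
  grid max=3 at (0,3)

(0,3) (0,3)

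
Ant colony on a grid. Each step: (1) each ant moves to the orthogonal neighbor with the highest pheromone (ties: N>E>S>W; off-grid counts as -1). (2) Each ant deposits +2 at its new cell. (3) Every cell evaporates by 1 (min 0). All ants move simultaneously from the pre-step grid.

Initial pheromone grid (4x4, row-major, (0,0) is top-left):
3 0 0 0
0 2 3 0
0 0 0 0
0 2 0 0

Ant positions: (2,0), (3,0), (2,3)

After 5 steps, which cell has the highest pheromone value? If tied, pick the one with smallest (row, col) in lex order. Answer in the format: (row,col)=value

Step 1: ant0:(2,0)->N->(1,0) | ant1:(3,0)->E->(3,1) | ant2:(2,3)->N->(1,3)
  grid max=3 at (3,1)
Step 2: ant0:(1,0)->N->(0,0) | ant1:(3,1)->N->(2,1) | ant2:(1,3)->W->(1,2)
  grid max=3 at (0,0)
Step 3: ant0:(0,0)->E->(0,1) | ant1:(2,1)->S->(3,1) | ant2:(1,2)->N->(0,2)
  grid max=3 at (3,1)
Step 4: ant0:(0,1)->W->(0,0) | ant1:(3,1)->N->(2,1) | ant2:(0,2)->S->(1,2)
  grid max=3 at (0,0)
Step 5: ant0:(0,0)->E->(0,1) | ant1:(2,1)->S->(3,1) | ant2:(1,2)->N->(0,2)
  grid max=3 at (3,1)
Final grid:
  2 1 1 0
  0 0 2 0
  0 0 0 0
  0 3 0 0
Max pheromone 3 at (3,1)

Answer: (3,1)=3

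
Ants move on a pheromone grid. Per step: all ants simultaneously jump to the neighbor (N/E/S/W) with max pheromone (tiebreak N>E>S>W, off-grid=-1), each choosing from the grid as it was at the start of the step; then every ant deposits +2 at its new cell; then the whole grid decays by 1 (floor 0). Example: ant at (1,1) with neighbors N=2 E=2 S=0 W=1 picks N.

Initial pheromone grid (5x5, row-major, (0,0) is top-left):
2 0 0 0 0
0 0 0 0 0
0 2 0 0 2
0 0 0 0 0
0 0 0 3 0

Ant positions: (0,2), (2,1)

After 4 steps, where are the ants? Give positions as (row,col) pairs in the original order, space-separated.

Step 1: ant0:(0,2)->E->(0,3) | ant1:(2,1)->N->(1,1)
  grid max=2 at (4,3)
Step 2: ant0:(0,3)->E->(0,4) | ant1:(1,1)->S->(2,1)
  grid max=2 at (2,1)
Step 3: ant0:(0,4)->S->(1,4) | ant1:(2,1)->N->(1,1)
  grid max=1 at (1,1)
Step 4: ant0:(1,4)->N->(0,4) | ant1:(1,1)->S->(2,1)
  grid max=2 at (2,1)

(0,4) (2,1)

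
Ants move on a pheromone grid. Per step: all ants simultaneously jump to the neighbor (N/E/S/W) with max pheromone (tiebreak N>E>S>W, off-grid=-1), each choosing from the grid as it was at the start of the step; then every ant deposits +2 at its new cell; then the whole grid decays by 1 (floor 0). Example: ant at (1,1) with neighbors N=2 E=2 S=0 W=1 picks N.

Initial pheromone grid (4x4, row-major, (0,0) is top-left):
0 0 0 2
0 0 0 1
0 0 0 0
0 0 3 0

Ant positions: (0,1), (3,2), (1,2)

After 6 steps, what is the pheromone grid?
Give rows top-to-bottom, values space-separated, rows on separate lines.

After step 1: ants at (0,2),(2,2),(1,3)
  0 0 1 1
  0 0 0 2
  0 0 1 0
  0 0 2 0
After step 2: ants at (0,3),(3,2),(0,3)
  0 0 0 4
  0 0 0 1
  0 0 0 0
  0 0 3 0
After step 3: ants at (1,3),(2,2),(1,3)
  0 0 0 3
  0 0 0 4
  0 0 1 0
  0 0 2 0
After step 4: ants at (0,3),(3,2),(0,3)
  0 0 0 6
  0 0 0 3
  0 0 0 0
  0 0 3 0
After step 5: ants at (1,3),(2,2),(1,3)
  0 0 0 5
  0 0 0 6
  0 0 1 0
  0 0 2 0
After step 6: ants at (0,3),(3,2),(0,3)
  0 0 0 8
  0 0 0 5
  0 0 0 0
  0 0 3 0

0 0 0 8
0 0 0 5
0 0 0 0
0 0 3 0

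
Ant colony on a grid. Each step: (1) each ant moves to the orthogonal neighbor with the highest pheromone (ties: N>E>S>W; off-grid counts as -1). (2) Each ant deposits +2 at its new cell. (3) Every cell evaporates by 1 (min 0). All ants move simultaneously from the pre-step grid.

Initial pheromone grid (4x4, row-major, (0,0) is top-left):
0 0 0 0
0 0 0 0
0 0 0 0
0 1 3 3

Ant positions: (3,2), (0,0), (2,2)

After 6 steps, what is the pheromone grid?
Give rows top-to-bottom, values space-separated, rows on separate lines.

After step 1: ants at (3,3),(0,1),(3,2)
  0 1 0 0
  0 0 0 0
  0 0 0 0
  0 0 4 4
After step 2: ants at (3,2),(0,2),(3,3)
  0 0 1 0
  0 0 0 0
  0 0 0 0
  0 0 5 5
After step 3: ants at (3,3),(0,3),(3,2)
  0 0 0 1
  0 0 0 0
  0 0 0 0
  0 0 6 6
After step 4: ants at (3,2),(1,3),(3,3)
  0 0 0 0
  0 0 0 1
  0 0 0 0
  0 0 7 7
After step 5: ants at (3,3),(0,3),(3,2)
  0 0 0 1
  0 0 0 0
  0 0 0 0
  0 0 8 8
After step 6: ants at (3,2),(1,3),(3,3)
  0 0 0 0
  0 0 0 1
  0 0 0 0
  0 0 9 9

0 0 0 0
0 0 0 1
0 0 0 0
0 0 9 9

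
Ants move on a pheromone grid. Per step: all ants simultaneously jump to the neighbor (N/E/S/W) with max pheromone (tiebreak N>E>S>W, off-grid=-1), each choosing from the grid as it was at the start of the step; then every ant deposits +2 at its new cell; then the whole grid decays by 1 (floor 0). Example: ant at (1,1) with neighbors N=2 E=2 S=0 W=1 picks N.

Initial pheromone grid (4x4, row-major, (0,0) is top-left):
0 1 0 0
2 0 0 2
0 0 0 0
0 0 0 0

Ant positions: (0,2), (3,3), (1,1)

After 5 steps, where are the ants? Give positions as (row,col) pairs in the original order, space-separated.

Step 1: ant0:(0,2)->W->(0,1) | ant1:(3,3)->N->(2,3) | ant2:(1,1)->W->(1,0)
  grid max=3 at (1,0)
Step 2: ant0:(0,1)->E->(0,2) | ant1:(2,3)->N->(1,3) | ant2:(1,0)->N->(0,0)
  grid max=2 at (1,0)
Step 3: ant0:(0,2)->W->(0,1) | ant1:(1,3)->N->(0,3) | ant2:(0,0)->S->(1,0)
  grid max=3 at (1,0)
Step 4: ant0:(0,1)->E->(0,2) | ant1:(0,3)->S->(1,3) | ant2:(1,0)->N->(0,0)
  grid max=2 at (1,0)
Step 5: ant0:(0,2)->W->(0,1) | ant1:(1,3)->N->(0,3) | ant2:(0,0)->S->(1,0)
  grid max=3 at (1,0)

(0,1) (0,3) (1,0)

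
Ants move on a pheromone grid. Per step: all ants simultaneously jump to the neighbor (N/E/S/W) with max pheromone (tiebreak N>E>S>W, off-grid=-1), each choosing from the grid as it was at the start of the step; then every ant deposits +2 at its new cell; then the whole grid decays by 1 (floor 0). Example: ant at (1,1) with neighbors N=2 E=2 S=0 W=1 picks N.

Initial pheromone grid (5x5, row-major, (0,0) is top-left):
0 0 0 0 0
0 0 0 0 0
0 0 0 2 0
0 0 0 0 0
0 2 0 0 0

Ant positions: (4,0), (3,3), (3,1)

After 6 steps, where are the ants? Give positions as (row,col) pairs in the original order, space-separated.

Step 1: ant0:(4,0)->E->(4,1) | ant1:(3,3)->N->(2,3) | ant2:(3,1)->S->(4,1)
  grid max=5 at (4,1)
Step 2: ant0:(4,1)->N->(3,1) | ant1:(2,3)->N->(1,3) | ant2:(4,1)->N->(3,1)
  grid max=4 at (4,1)
Step 3: ant0:(3,1)->S->(4,1) | ant1:(1,3)->S->(2,3) | ant2:(3,1)->S->(4,1)
  grid max=7 at (4,1)
Step 4: ant0:(4,1)->N->(3,1) | ant1:(2,3)->N->(1,3) | ant2:(4,1)->N->(3,1)
  grid max=6 at (4,1)
Step 5: ant0:(3,1)->S->(4,1) | ant1:(1,3)->S->(2,3) | ant2:(3,1)->S->(4,1)
  grid max=9 at (4,1)
Step 6: ant0:(4,1)->N->(3,1) | ant1:(2,3)->N->(1,3) | ant2:(4,1)->N->(3,1)
  grid max=8 at (4,1)

(3,1) (1,3) (3,1)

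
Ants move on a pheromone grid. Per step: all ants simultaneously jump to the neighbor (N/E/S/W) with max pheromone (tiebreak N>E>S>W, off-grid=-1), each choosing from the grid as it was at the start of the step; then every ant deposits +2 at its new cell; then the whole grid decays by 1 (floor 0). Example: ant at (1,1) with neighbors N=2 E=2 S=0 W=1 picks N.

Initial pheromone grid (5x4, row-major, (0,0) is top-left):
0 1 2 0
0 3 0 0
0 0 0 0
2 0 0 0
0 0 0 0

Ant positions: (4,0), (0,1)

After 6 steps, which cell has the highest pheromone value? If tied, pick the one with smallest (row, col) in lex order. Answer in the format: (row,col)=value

Step 1: ant0:(4,0)->N->(3,0) | ant1:(0,1)->S->(1,1)
  grid max=4 at (1,1)
Step 2: ant0:(3,0)->N->(2,0) | ant1:(1,1)->N->(0,1)
  grid max=3 at (1,1)
Step 3: ant0:(2,0)->S->(3,0) | ant1:(0,1)->S->(1,1)
  grid max=4 at (1,1)
Step 4: ant0:(3,0)->N->(2,0) | ant1:(1,1)->N->(0,1)
  grid max=3 at (1,1)
Step 5: ant0:(2,0)->S->(3,0) | ant1:(0,1)->S->(1,1)
  grid max=4 at (1,1)
Step 6: ant0:(3,0)->N->(2,0) | ant1:(1,1)->N->(0,1)
  grid max=3 at (1,1)
Final grid:
  0 1 0 0
  0 3 0 0
  1 0 0 0
  2 0 0 0
  0 0 0 0
Max pheromone 3 at (1,1)

Answer: (1,1)=3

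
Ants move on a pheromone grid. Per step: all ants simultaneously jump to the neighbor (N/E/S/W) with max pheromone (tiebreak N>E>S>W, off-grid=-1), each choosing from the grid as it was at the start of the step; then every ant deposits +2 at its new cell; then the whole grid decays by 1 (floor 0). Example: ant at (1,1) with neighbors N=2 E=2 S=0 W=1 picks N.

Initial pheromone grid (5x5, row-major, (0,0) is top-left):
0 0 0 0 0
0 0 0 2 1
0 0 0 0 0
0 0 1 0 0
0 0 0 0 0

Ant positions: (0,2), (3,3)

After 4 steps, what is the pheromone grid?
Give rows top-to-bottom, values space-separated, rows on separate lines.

After step 1: ants at (0,3),(3,2)
  0 0 0 1 0
  0 0 0 1 0
  0 0 0 0 0
  0 0 2 0 0
  0 0 0 0 0
After step 2: ants at (1,3),(2,2)
  0 0 0 0 0
  0 0 0 2 0
  0 0 1 0 0
  0 0 1 0 0
  0 0 0 0 0
After step 3: ants at (0,3),(3,2)
  0 0 0 1 0
  0 0 0 1 0
  0 0 0 0 0
  0 0 2 0 0
  0 0 0 0 0
After step 4: ants at (1,3),(2,2)
  0 0 0 0 0
  0 0 0 2 0
  0 0 1 0 0
  0 0 1 0 0
  0 0 0 0 0

0 0 0 0 0
0 0 0 2 0
0 0 1 0 0
0 0 1 0 0
0 0 0 0 0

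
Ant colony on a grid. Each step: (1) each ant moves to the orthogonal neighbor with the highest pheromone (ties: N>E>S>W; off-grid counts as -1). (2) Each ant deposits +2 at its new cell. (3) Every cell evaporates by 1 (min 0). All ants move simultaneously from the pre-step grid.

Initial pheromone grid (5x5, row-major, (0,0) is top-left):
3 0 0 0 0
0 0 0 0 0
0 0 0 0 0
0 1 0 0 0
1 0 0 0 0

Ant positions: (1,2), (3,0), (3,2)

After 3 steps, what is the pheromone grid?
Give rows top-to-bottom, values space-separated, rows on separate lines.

After step 1: ants at (0,2),(3,1),(3,1)
  2 0 1 0 0
  0 0 0 0 0
  0 0 0 0 0
  0 4 0 0 0
  0 0 0 0 0
After step 2: ants at (0,3),(2,1),(2,1)
  1 0 0 1 0
  0 0 0 0 0
  0 3 0 0 0
  0 3 0 0 0
  0 0 0 0 0
After step 3: ants at (0,4),(3,1),(3,1)
  0 0 0 0 1
  0 0 0 0 0
  0 2 0 0 0
  0 6 0 0 0
  0 0 0 0 0

0 0 0 0 1
0 0 0 0 0
0 2 0 0 0
0 6 0 0 0
0 0 0 0 0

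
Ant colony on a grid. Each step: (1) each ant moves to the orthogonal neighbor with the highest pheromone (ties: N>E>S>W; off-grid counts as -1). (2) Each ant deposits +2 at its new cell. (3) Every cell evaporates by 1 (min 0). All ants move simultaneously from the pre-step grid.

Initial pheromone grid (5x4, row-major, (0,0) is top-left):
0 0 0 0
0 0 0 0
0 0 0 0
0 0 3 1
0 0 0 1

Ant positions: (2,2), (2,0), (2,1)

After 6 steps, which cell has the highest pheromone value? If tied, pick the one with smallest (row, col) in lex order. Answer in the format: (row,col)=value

Step 1: ant0:(2,2)->S->(3,2) | ant1:(2,0)->N->(1,0) | ant2:(2,1)->N->(1,1)
  grid max=4 at (3,2)
Step 2: ant0:(3,2)->N->(2,2) | ant1:(1,0)->E->(1,1) | ant2:(1,1)->W->(1,0)
  grid max=3 at (3,2)
Step 3: ant0:(2,2)->S->(3,2) | ant1:(1,1)->W->(1,0) | ant2:(1,0)->E->(1,1)
  grid max=4 at (3,2)
Step 4: ant0:(3,2)->N->(2,2) | ant1:(1,0)->E->(1,1) | ant2:(1,1)->W->(1,0)
  grid max=4 at (1,0)
Step 5: ant0:(2,2)->S->(3,2) | ant1:(1,1)->W->(1,0) | ant2:(1,0)->E->(1,1)
  grid max=5 at (1,0)
Step 6: ant0:(3,2)->N->(2,2) | ant1:(1,0)->E->(1,1) | ant2:(1,1)->W->(1,0)
  grid max=6 at (1,0)
Final grid:
  0 0 0 0
  6 6 0 0
  0 0 1 0
  0 0 3 0
  0 0 0 0
Max pheromone 6 at (1,0)

Answer: (1,0)=6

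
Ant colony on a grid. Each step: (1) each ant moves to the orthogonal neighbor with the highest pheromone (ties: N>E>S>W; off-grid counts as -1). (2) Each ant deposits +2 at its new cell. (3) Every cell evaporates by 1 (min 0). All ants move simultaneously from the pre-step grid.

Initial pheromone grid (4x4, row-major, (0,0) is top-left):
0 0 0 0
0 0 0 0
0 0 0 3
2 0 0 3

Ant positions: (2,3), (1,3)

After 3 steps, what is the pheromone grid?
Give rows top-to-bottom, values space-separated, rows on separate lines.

After step 1: ants at (3,3),(2,3)
  0 0 0 0
  0 0 0 0
  0 0 0 4
  1 0 0 4
After step 2: ants at (2,3),(3,3)
  0 0 0 0
  0 0 0 0
  0 0 0 5
  0 0 0 5
After step 3: ants at (3,3),(2,3)
  0 0 0 0
  0 0 0 0
  0 0 0 6
  0 0 0 6

0 0 0 0
0 0 0 0
0 0 0 6
0 0 0 6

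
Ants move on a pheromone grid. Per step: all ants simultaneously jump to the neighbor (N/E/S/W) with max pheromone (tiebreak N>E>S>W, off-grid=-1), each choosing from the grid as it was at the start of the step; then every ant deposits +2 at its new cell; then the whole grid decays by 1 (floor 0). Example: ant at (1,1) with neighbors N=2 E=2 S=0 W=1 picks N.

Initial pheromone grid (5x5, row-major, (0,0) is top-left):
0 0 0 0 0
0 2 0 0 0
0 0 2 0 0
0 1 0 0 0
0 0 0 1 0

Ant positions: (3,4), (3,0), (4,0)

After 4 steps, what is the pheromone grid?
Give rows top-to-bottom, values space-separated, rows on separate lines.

After step 1: ants at (2,4),(3,1),(3,0)
  0 0 0 0 0
  0 1 0 0 0
  0 0 1 0 1
  1 2 0 0 0
  0 0 0 0 0
After step 2: ants at (1,4),(3,0),(3,1)
  0 0 0 0 0
  0 0 0 0 1
  0 0 0 0 0
  2 3 0 0 0
  0 0 0 0 0
After step 3: ants at (0,4),(3,1),(3,0)
  0 0 0 0 1
  0 0 0 0 0
  0 0 0 0 0
  3 4 0 0 0
  0 0 0 0 0
After step 4: ants at (1,4),(3,0),(3,1)
  0 0 0 0 0
  0 0 0 0 1
  0 0 0 0 0
  4 5 0 0 0
  0 0 0 0 0

0 0 0 0 0
0 0 0 0 1
0 0 0 0 0
4 5 0 0 0
0 0 0 0 0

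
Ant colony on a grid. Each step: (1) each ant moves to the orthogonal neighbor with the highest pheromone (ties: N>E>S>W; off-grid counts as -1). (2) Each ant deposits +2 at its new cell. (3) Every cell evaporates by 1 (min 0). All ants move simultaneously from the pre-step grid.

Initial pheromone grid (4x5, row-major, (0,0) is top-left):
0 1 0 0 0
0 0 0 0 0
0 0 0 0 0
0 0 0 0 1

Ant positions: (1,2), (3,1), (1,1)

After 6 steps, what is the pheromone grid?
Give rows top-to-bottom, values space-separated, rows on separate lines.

After step 1: ants at (0,2),(2,1),(0,1)
  0 2 1 0 0
  0 0 0 0 0
  0 1 0 0 0
  0 0 0 0 0
After step 2: ants at (0,1),(1,1),(0,2)
  0 3 2 0 0
  0 1 0 0 0
  0 0 0 0 0
  0 0 0 0 0
After step 3: ants at (0,2),(0,1),(0,1)
  0 6 3 0 0
  0 0 0 0 0
  0 0 0 0 0
  0 0 0 0 0
After step 4: ants at (0,1),(0,2),(0,2)
  0 7 6 0 0
  0 0 0 0 0
  0 0 0 0 0
  0 0 0 0 0
After step 5: ants at (0,2),(0,1),(0,1)
  0 10 7 0 0
  0 0 0 0 0
  0 0 0 0 0
  0 0 0 0 0
After step 6: ants at (0,1),(0,2),(0,2)
  0 11 10 0 0
  0 0 0 0 0
  0 0 0 0 0
  0 0 0 0 0

0 11 10 0 0
0 0 0 0 0
0 0 0 0 0
0 0 0 0 0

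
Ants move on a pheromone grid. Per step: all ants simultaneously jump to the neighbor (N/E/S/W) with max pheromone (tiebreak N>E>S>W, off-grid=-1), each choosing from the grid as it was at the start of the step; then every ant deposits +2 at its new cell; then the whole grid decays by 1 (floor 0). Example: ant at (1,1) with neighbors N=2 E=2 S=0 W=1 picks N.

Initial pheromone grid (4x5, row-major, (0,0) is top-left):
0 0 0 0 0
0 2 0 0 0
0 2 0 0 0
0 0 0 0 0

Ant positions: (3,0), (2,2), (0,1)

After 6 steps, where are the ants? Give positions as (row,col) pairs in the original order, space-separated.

Step 1: ant0:(3,0)->N->(2,0) | ant1:(2,2)->W->(2,1) | ant2:(0,1)->S->(1,1)
  grid max=3 at (1,1)
Step 2: ant0:(2,0)->E->(2,1) | ant1:(2,1)->N->(1,1) | ant2:(1,1)->S->(2,1)
  grid max=6 at (2,1)
Step 3: ant0:(2,1)->N->(1,1) | ant1:(1,1)->S->(2,1) | ant2:(2,1)->N->(1,1)
  grid max=7 at (1,1)
Step 4: ant0:(1,1)->S->(2,1) | ant1:(2,1)->N->(1,1) | ant2:(1,1)->S->(2,1)
  grid max=10 at (2,1)
Step 5: ant0:(2,1)->N->(1,1) | ant1:(1,1)->S->(2,1) | ant2:(2,1)->N->(1,1)
  grid max=11 at (1,1)
Step 6: ant0:(1,1)->S->(2,1) | ant1:(2,1)->N->(1,1) | ant2:(1,1)->S->(2,1)
  grid max=14 at (2,1)

(2,1) (1,1) (2,1)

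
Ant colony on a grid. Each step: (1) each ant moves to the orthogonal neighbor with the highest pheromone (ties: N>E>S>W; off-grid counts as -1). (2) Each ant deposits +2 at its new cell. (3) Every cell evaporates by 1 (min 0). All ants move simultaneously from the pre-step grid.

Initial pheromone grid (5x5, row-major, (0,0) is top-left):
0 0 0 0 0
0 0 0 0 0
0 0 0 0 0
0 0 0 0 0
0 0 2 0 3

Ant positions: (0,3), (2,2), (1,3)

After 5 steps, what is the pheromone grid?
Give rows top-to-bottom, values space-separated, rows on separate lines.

After step 1: ants at (0,4),(1,2),(0,3)
  0 0 0 1 1
  0 0 1 0 0
  0 0 0 0 0
  0 0 0 0 0
  0 0 1 0 2
After step 2: ants at (0,3),(0,2),(0,4)
  0 0 1 2 2
  0 0 0 0 0
  0 0 0 0 0
  0 0 0 0 0
  0 0 0 0 1
After step 3: ants at (0,4),(0,3),(0,3)
  0 0 0 5 3
  0 0 0 0 0
  0 0 0 0 0
  0 0 0 0 0
  0 0 0 0 0
After step 4: ants at (0,3),(0,4),(0,4)
  0 0 0 6 6
  0 0 0 0 0
  0 0 0 0 0
  0 0 0 0 0
  0 0 0 0 0
After step 5: ants at (0,4),(0,3),(0,3)
  0 0 0 9 7
  0 0 0 0 0
  0 0 0 0 0
  0 0 0 0 0
  0 0 0 0 0

0 0 0 9 7
0 0 0 0 0
0 0 0 0 0
0 0 0 0 0
0 0 0 0 0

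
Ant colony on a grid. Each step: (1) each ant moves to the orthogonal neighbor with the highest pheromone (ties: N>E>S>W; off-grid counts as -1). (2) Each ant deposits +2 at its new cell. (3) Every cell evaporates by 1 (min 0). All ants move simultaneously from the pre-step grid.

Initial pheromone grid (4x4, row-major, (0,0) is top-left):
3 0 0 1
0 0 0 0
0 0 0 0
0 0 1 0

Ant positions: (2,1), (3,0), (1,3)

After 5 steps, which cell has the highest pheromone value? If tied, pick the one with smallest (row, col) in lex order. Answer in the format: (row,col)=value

Step 1: ant0:(2,1)->N->(1,1) | ant1:(3,0)->N->(2,0) | ant2:(1,3)->N->(0,3)
  grid max=2 at (0,0)
Step 2: ant0:(1,1)->N->(0,1) | ant1:(2,0)->N->(1,0) | ant2:(0,3)->S->(1,3)
  grid max=1 at (0,0)
Step 3: ant0:(0,1)->W->(0,0) | ant1:(1,0)->N->(0,0) | ant2:(1,3)->N->(0,3)
  grid max=4 at (0,0)
Step 4: ant0:(0,0)->E->(0,1) | ant1:(0,0)->E->(0,1) | ant2:(0,3)->S->(1,3)
  grid max=3 at (0,0)
Step 5: ant0:(0,1)->W->(0,0) | ant1:(0,1)->W->(0,0) | ant2:(1,3)->N->(0,3)
  grid max=6 at (0,0)
Final grid:
  6 2 0 2
  0 0 0 0
  0 0 0 0
  0 0 0 0
Max pheromone 6 at (0,0)

Answer: (0,0)=6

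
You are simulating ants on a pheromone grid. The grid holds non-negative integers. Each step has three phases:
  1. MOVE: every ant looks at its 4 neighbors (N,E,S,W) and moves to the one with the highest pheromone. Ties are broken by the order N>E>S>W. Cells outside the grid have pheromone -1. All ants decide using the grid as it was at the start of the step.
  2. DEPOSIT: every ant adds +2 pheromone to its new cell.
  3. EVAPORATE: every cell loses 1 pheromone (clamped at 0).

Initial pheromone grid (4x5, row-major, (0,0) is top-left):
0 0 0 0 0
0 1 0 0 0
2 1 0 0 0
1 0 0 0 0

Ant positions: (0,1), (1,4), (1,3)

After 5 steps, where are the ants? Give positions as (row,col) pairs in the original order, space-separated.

Step 1: ant0:(0,1)->S->(1,1) | ant1:(1,4)->N->(0,4) | ant2:(1,3)->N->(0,3)
  grid max=2 at (1,1)
Step 2: ant0:(1,1)->N->(0,1) | ant1:(0,4)->W->(0,3) | ant2:(0,3)->E->(0,4)
  grid max=2 at (0,3)
Step 3: ant0:(0,1)->S->(1,1) | ant1:(0,3)->E->(0,4) | ant2:(0,4)->W->(0,3)
  grid max=3 at (0,3)
Step 4: ant0:(1,1)->N->(0,1) | ant1:(0,4)->W->(0,3) | ant2:(0,3)->E->(0,4)
  grid max=4 at (0,3)
Step 5: ant0:(0,1)->S->(1,1) | ant1:(0,3)->E->(0,4) | ant2:(0,4)->W->(0,3)
  grid max=5 at (0,3)

(1,1) (0,4) (0,3)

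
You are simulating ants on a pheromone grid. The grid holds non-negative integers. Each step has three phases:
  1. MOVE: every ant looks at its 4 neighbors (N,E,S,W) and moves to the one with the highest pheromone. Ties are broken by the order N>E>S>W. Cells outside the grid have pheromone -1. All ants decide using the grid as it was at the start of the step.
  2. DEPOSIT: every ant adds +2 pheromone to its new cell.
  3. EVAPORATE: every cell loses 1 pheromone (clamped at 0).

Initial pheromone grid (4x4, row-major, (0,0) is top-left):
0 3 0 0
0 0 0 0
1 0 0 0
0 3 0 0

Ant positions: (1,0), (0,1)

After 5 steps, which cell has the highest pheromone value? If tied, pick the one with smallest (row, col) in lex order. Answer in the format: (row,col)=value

Answer: (0,1)=2

Derivation:
Step 1: ant0:(1,0)->S->(2,0) | ant1:(0,1)->E->(0,2)
  grid max=2 at (0,1)
Step 2: ant0:(2,0)->N->(1,0) | ant1:(0,2)->W->(0,1)
  grid max=3 at (0,1)
Step 3: ant0:(1,0)->S->(2,0) | ant1:(0,1)->E->(0,2)
  grid max=2 at (0,1)
Step 4: ant0:(2,0)->N->(1,0) | ant1:(0,2)->W->(0,1)
  grid max=3 at (0,1)
Step 5: ant0:(1,0)->S->(2,0) | ant1:(0,1)->E->(0,2)
  grid max=2 at (0,1)
Final grid:
  0 2 1 0
  0 0 0 0
  2 0 0 0
  0 0 0 0
Max pheromone 2 at (0,1)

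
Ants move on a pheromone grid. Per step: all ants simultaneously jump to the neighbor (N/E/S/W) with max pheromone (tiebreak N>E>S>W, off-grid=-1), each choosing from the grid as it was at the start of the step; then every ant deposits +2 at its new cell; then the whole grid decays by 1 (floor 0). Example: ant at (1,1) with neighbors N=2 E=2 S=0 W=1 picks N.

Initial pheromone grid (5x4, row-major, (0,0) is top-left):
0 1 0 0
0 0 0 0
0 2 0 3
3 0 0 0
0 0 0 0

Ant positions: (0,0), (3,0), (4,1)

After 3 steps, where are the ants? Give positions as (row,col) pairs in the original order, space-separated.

Step 1: ant0:(0,0)->E->(0,1) | ant1:(3,0)->N->(2,0) | ant2:(4,1)->N->(3,1)
  grid max=2 at (0,1)
Step 2: ant0:(0,1)->E->(0,2) | ant1:(2,0)->S->(3,0) | ant2:(3,1)->W->(3,0)
  grid max=5 at (3,0)
Step 3: ant0:(0,2)->W->(0,1) | ant1:(3,0)->N->(2,0) | ant2:(3,0)->N->(2,0)
  grid max=4 at (3,0)

(0,1) (2,0) (2,0)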